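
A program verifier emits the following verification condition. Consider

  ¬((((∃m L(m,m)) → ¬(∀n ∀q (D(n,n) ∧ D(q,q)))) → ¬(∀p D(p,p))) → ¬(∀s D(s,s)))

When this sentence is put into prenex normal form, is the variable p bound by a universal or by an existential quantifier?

Rewrite implications/biconditionals: A → B as ¬A ∨ B.
  ¬(¬(¬(¬(∃m L(m,m)) ∨ ¬(∀n ∀q (D(n,n) ∧ D(q,q)))) ∨ ¬(∀p D(p,p))) ∨ ¬(∀s D(s,s)))
Push ¬ through the quantifiers and connectives to reach negation normal form:
  ((∃m L(m,m)) ∧ (∀n ∀q (D(n,n) ∧ D(q,q))) ∨ (∃p ¬D(p,p))) ∧ (∀s D(s,s))
All bound variables are already distinct, so no renaming is needed.
Pull the quantifiers to the front (each side's bound variable is not free in the other side):
  ∃m ∀n ∀q ∃p ∀s ((L(m,m) ∧ D(n,n) ∧ D(q,q) ∨ ¬D(p,p)) ∧ D(s,s))
The quantifier ∀p sits under an odd number of negations (counting the antecedent side of each →), so it flips to ∃p.

existential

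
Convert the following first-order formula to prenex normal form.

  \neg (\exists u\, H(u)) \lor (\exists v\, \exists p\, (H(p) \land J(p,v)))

\forall u\, \exists v\, \exists p\, (\neg H(u) \lor H(p) \land J(p,v))

Drive negations inward (¬∀x A ≡ ∃x ¬A, ¬∃x A ≡ ∀x ¬A, De Morgan for ∧/∨):
  (\forall u\, \neg H(u)) \lor (\exists v\, \exists p\, (H(p) \land J(p,v)))
All bound variables are already distinct, so no renaming is needed.
Finally move all quantifiers to the prefix:
  \forall u\, \exists v\, \exists p\, (\neg H(u) \lor H(p) \land J(p,v))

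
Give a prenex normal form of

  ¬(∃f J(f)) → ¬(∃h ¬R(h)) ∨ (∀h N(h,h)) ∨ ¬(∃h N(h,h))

Rewrite implications/biconditionals: A → B as ¬A ∨ B.
  ¬¬(∃f J(f)) ∨ ¬(∃h ¬R(h)) ∨ (∀h N(h,h)) ∨ ¬(∃h N(h,h))
Move each ¬ inward, flipping quantifiers it crosses:
  (∃f J(f)) ∨ (∀h R(h)) ∨ (∀h N(h,h)) ∨ (∀h ¬N(h,h))
Give each quantifier a distinct variable: h↦v1, h↦x.
  (∃f J(f)) ∨ (∀h R(h)) ∨ (∀v1 N(v1,v1)) ∨ (∀x ¬N(x,x))
Finally move all quantifiers to the prefix:
  ∃f ∀h ∀v1 ∀x (J(f) ∨ R(h) ∨ N(v1,v1) ∨ ¬N(x,x))

∃f ∀h ∀v1 ∀x (J(f) ∨ R(h) ∨ N(v1,v1) ∨ ¬N(x,x))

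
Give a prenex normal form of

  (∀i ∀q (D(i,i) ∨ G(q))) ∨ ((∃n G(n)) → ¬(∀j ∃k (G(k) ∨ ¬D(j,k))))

∀i ∀q ∀n ∃j ∀k (D(i,i) ∨ G(q) ∨ ¬G(n) ∨ ¬G(k) ∧ D(j,k))

Eliminate → and ↔ using ¬ and ∨.
  (∀i ∀q (D(i,i) ∨ G(q))) ∨ ¬(∃n G(n)) ∨ ¬(∀j ∃k (G(k) ∨ ¬D(j,k)))
Move each ¬ inward, flipping quantifiers it crosses:
  (∀i ∀q (D(i,i) ∨ G(q))) ∨ (∀n ¬G(n)) ∨ (∃j ∀k (¬G(k) ∧ D(j,k)))
Extract every quantifier outward, since the variables are now distinct and don't occur free across branches:
  ∀i ∀q ∀n ∃j ∀k (D(i,i) ∨ G(q) ∨ ¬G(n) ∨ ¬G(k) ∧ D(j,k))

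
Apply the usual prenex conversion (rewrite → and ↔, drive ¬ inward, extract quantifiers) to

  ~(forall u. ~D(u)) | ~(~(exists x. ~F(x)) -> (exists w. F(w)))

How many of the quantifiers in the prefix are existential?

1

First replace A → B with ¬A ∨ B.
  ~(forall u. ~D(u)) | ~(~~(exists x. ~F(x)) | (exists w. F(w)))
Push ¬ through the quantifiers and connectives to reach negation normal form:
  (exists u. D(u)) | (forall x. F(x)) & (forall w. ~F(w))
Pull the quantifiers to the front (each side's bound variable is not free in the other side):
  exists u. forall x. forall w. (D(u) | F(x) & ~F(w))
The prefix is exists u forall x forall w: 2 universal, 1 existential.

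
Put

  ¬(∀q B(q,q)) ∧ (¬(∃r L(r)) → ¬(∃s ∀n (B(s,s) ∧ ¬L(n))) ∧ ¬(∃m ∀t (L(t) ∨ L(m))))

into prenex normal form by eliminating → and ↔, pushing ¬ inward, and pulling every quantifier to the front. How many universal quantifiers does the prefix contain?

First replace A → B with ¬A ∨ B.
  ¬(∀q B(q,q)) ∧ (¬¬(∃r L(r)) ∨ ¬(∃s ∀n (B(s,s) ∧ ¬L(n))) ∧ ¬(∃m ∀t (L(t) ∨ L(m))))
Move each ¬ inward, flipping quantifiers it crosses:
  (∃q ¬B(q,q)) ∧ ((∃r L(r)) ∨ (∀s ∃n (¬B(s,s) ∨ L(n))) ∧ (∀m ∃t (¬L(t) ∧ ¬L(m))))
Extract every quantifier outward, since the variables are now distinct and don't occur free across branches:
  ∃q ∃r ∀s ∃n ∀m ∃t (¬B(q,q) ∧ (L(r) ∨ (¬B(s,s) ∨ L(n)) ∧ ¬L(t) ∧ ¬L(m)))
The prefix is ∃q ∃r ∀s ∃n ∀m ∃t: 2 universal, 4 existential.

2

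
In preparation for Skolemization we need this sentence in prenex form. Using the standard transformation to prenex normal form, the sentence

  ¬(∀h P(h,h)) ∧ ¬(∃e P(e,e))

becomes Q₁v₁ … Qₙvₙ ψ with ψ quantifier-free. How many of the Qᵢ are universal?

Move each ¬ inward, flipping quantifiers it crosses:
  (∃h ¬P(h,h)) ∧ (∀e ¬P(e,e))
All bound variables are already distinct, so no renaming is needed.
Extract every quantifier outward, since the variables are now distinct and don't occur free across branches:
  ∃h ∀e (¬P(h,h) ∧ ¬P(e,e))
The prefix is ∃h ∀e: 1 universal, 1 existential.

1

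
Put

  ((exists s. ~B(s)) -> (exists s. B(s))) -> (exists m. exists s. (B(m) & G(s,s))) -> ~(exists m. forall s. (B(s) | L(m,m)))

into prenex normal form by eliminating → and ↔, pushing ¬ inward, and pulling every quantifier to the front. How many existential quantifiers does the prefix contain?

First replace A → B with ¬A ∨ B.
  ~(~(exists s. ~B(s)) | (exists s. B(s))) | ~(exists m. exists s. (B(m) & G(s,s))) | ~(exists m. forall s. (B(s) | L(m,m)))
Push ¬ through the quantifiers and connectives to reach negation normal form:
  (exists s. ~B(s)) & (forall s. ~B(s)) | (forall m. forall s. (~B(m) | ~G(s,s))) | (forall m. exists s. (~B(s) & ~L(m,m)))
Give each quantifier a distinct variable: s↦y, s↦y1, m↦u, s↦t.
  (exists s. ~B(s)) & (forall y. ~B(y)) | (forall m. forall y1. (~B(m) | ~G(y1,y1))) | (forall u. exists t. (~B(t) & ~L(u,u)))
Pull the quantifiers to the front (each side's bound variable is not free in the other side):
  exists s. forall y. forall m. forall y1. forall u. exists t. (~B(s) & ~B(y) | ~B(m) | ~G(y1,y1) | ~B(t) & ~L(u,u))
The prefix is exists s forall y forall m forall y1 forall u exists t: 4 universal, 2 existential.

2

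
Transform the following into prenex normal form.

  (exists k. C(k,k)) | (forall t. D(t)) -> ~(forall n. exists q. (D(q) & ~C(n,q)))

forall k. exists t. exists n. forall q. (~C(k,k) & ~D(t) | ~D(q) | C(n,q))

First replace A → B with ¬A ∨ B.
  ~((exists k. C(k,k)) | (forall t. D(t))) | ~(forall n. exists q. (D(q) & ~C(n,q)))
Drive negations inward (¬∀x A ≡ ∃x ¬A, ¬∃x A ≡ ∀x ¬A, De Morgan for ∧/∨):
  (forall k. ~C(k,k)) & (exists t. ~D(t)) | (exists n. forall q. (~D(q) | C(n,q)))
All bound variables are already distinct, so no renaming is needed.
Pull the quantifiers to the front (each side's bound variable is not free in the other side):
  forall k. exists t. exists n. forall q. (~C(k,k) & ~D(t) | ~D(q) | C(n,q))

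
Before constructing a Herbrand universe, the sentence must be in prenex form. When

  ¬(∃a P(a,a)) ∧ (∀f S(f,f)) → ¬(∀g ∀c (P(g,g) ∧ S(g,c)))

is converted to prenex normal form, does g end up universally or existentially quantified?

existential

Eliminate → and ↔ using ¬ and ∨.
  ¬(¬(∃a P(a,a)) ∧ (∀f S(f,f))) ∨ ¬(∀g ∀c (P(g,g) ∧ S(g,c)))
Move each ¬ inward, flipping quantifiers it crosses:
  (∃a P(a,a)) ∨ (∃f ¬S(f,f)) ∨ (∃g ∃c (¬P(g,g) ∨ ¬S(g,c)))
All bound variables are already distinct, so no renaming is needed.
Pull the quantifiers to the front (each side's bound variable is not free in the other side):
  ∃a ∃f ∃g ∃c (P(a,a) ∨ ¬S(f,f) ∨ ¬P(g,g) ∨ ¬S(g,c))
The quantifier ∀g sits under an odd number of negations (counting the antecedent side of each →), so it flips to ∃g.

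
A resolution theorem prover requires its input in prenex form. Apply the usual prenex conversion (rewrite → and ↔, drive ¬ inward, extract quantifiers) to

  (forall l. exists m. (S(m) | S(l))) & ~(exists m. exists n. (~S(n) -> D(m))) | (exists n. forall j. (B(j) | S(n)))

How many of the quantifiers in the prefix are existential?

First replace A → B with ¬A ∨ B.
  (forall l. exists m. (S(m) | S(l))) & ~(exists m. exists n. (~~S(n) | D(m))) | (exists n. forall j. (B(j) | S(n)))
Push ¬ through the quantifiers and connectives to reach negation normal form:
  (forall l. exists m. (S(m) | S(l))) & (forall m. forall n. (~S(n) & ~D(m))) | (exists n. forall j. (B(j) | S(n)))
Give each quantifier a distinct variable: m↦z, n↦u1.
  (forall l. exists m. (S(m) | S(l))) & (forall z. forall n. (~S(n) & ~D(z))) | (exists u1. forall j. (B(j) | S(u1)))
Pull the quantifiers to the front (each side's bound variable is not free in the other side):
  forall l. exists m. forall z. forall n. exists u1. forall j. ((S(m) | S(l)) & ~S(n) & ~D(z) | B(j) | S(u1))
The prefix is forall l exists m forall z forall n exists u1 forall j: 4 universal, 2 existential.

2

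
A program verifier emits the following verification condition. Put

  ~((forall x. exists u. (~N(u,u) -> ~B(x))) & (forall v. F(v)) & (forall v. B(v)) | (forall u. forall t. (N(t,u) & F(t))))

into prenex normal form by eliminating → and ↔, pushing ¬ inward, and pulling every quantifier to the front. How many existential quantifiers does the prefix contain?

First replace A → B with ¬A ∨ B.
  ~((forall x. exists u. (~~N(u,u) | ~B(x))) & (forall v. F(v)) & (forall v. B(v)) | (forall u. forall t. (N(t,u) & F(t))))
Push ¬ through the quantifiers and connectives to reach negation normal form:
  ((exists x. forall u. (~N(u,u) & B(x))) | (exists v. ~F(v)) | (exists v. ~B(v))) & (exists u. exists t. (~N(t,u) | ~F(t)))
Standardize variables apart so no two quantifiers bind the same name: v↦z1, u↦q.
  ((exists x. forall u. (~N(u,u) & B(x))) | (exists v. ~F(v)) | (exists z1. ~B(z1))) & (exists q. exists t. (~N(t,q) | ~F(t)))
Extract every quantifier outward, since the variables are now distinct and don't occur free across branches:
  exists x. forall u. exists v. exists z1. exists q. exists t. ((~N(u,u) & B(x) | ~F(v) | ~B(z1)) & (~N(t,q) | ~F(t)))
The prefix is exists x forall u exists v exists z1 exists q exists t: 1 universal, 5 existential.

5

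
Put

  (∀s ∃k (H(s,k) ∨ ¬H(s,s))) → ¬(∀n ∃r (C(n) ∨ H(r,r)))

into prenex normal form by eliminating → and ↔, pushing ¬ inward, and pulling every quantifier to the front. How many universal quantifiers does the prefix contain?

First replace A → B with ¬A ∨ B.
  ¬(∀s ∃k (H(s,k) ∨ ¬H(s,s))) ∨ ¬(∀n ∃r (C(n) ∨ H(r,r)))
Push ¬ through the quantifiers and connectives to reach negation normal form:
  (∃s ∀k (¬H(s,k) ∧ H(s,s))) ∨ (∃n ∀r (¬C(n) ∧ ¬H(r,r)))
All bound variables are already distinct, so no renaming is needed.
Pull the quantifiers to the front (each side's bound variable is not free in the other side):
  ∃s ∀k ∃n ∀r (¬H(s,k) ∧ H(s,s) ∨ ¬C(n) ∧ ¬H(r,r))
The prefix is ∃s ∀k ∃n ∀r: 2 universal, 2 existential.

2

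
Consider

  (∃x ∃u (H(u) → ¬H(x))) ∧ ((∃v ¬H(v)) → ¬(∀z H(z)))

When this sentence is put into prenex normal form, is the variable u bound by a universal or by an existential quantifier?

First replace A → B with ¬A ∨ B.
  (∃x ∃u (¬H(u) ∨ ¬H(x))) ∧ (¬(∃v ¬H(v)) ∨ ¬(∀z H(z)))
Move each ¬ inward, flipping quantifiers it crosses:
  (∃x ∃u (¬H(u) ∨ ¬H(x))) ∧ ((∀v H(v)) ∨ (∃z ¬H(z)))
Pull the quantifiers to the front (each side's bound variable is not free in the other side):
  ∃x ∃u ∀v ∃z ((¬H(u) ∨ ¬H(x)) ∧ (H(v) ∨ ¬H(z)))
The quantifier ∃u sits under an even number of negations (counting the antecedent side of each →), so it remains existential.

existential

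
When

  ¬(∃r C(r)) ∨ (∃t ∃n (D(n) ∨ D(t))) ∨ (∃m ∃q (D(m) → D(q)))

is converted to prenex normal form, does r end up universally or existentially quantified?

universal

First replace A → B with ¬A ∨ B.
  ¬(∃r C(r)) ∨ (∃t ∃n (D(n) ∨ D(t))) ∨ (∃m ∃q (¬D(m) ∨ D(q)))
Drive negations inward (¬∀x A ≡ ∃x ¬A, ¬∃x A ≡ ∀x ¬A, De Morgan for ∧/∨):
  (∀r ¬C(r)) ∨ (∃t ∃n (D(n) ∨ D(t))) ∨ (∃m ∃q (¬D(m) ∨ D(q)))
Extract every quantifier outward, since the variables are now distinct and don't occur free across branches:
  ∀r ∃t ∃n ∃m ∃q (¬C(r) ∨ D(n) ∨ D(t) ∨ ¬D(m) ∨ D(q))
The quantifier ∃r sits under an odd number of negations (counting the antecedent side of each →), so it flips to ∀r.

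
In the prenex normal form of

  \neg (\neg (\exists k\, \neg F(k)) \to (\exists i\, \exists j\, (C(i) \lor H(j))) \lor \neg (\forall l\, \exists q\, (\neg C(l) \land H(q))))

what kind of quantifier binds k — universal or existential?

Rewrite implications/biconditionals: A → B as ¬A ∨ B.
  \neg (\neg \neg (\exists k\, \neg F(k)) \lor (\exists i\, \exists j\, (C(i) \lor H(j))) \lor \neg (\forall l\, \exists q\, (\neg C(l) \land H(q))))
Push ¬ through the quantifiers and connectives to reach negation normal form:
  (\forall k\, F(k)) \land (\forall i\, \forall j\, (\neg C(i) \land \neg H(j))) \land (\forall l\, \exists q\, (\neg C(l) \land H(q)))
Extract every quantifier outward, since the variables are now distinct and don't occur free across branches:
  \forall k\, \forall i\, \forall j\, \forall l\, \exists q\, (F(k) \land \neg C(i) \land \neg H(j) \land \neg C(l) \land H(q))
The quantifier \exists k sits under an odd number of negations (counting the antecedent side of each →), so it flips to \forall k.

universal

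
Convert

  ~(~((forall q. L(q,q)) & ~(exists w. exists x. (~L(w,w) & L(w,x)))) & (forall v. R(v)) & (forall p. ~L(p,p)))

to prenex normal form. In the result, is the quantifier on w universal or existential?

universal

Push ¬ through the quantifiers and connectives to reach negation normal form:
  (forall q. L(q,q)) & (forall w. forall x. (L(w,w) | ~L(w,x))) | (exists v. ~R(v)) | (exists p. L(p,p))
Extract every quantifier outward, since the variables are now distinct and don't occur free across branches:
  forall q. forall w. forall x. exists v. exists p. (L(q,q) & (L(w,w) | ~L(w,x)) | ~R(v) | L(p,p))
The quantifier exists w sits under an odd number of negations, so it flips to forall w.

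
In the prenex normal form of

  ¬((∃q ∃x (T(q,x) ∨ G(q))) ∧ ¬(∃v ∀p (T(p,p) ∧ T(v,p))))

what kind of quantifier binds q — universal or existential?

Drive negations inward (¬∀x A ≡ ∃x ¬A, ¬∃x A ≡ ∀x ¬A, De Morgan for ∧/∨):
  (∀q ∀x (¬T(q,x) ∧ ¬G(q))) ∨ (∃v ∀p (T(p,p) ∧ T(v,p)))
Finally move all quantifiers to the prefix:
  ∀q ∀x ∃v ∀p (¬T(q,x) ∧ ¬G(q) ∨ T(p,p) ∧ T(v,p))
The quantifier ∃q sits under an odd number of negations, so it flips to ∀q.

universal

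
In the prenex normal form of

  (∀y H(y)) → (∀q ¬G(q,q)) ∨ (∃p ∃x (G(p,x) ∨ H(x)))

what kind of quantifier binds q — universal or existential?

Eliminate → and ↔ using ¬ and ∨.
  ¬(∀y H(y)) ∨ (∀q ¬G(q,q)) ∨ (∃p ∃x (G(p,x) ∨ H(x)))
Move each ¬ inward, flipping quantifiers it crosses:
  (∃y ¬H(y)) ∨ (∀q ¬G(q,q)) ∨ (∃p ∃x (G(p,x) ∨ H(x)))
Extract every quantifier outward, since the variables are now distinct and don't occur free across branches:
  ∃y ∀q ∃p ∃x (¬H(y) ∨ ¬G(q,q) ∨ G(p,x) ∨ H(x))
The quantifier ∀q sits under an even number of negations (counting the antecedent side of each →), so it remains universal.

universal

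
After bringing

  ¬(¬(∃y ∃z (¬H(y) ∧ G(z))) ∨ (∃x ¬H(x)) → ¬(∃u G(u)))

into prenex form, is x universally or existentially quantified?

Eliminate → and ↔ using ¬ and ∨.
  ¬(¬(¬(∃y ∃z (¬H(y) ∧ G(z))) ∨ (∃x ¬H(x))) ∨ ¬(∃u G(u)))
Drive negations inward (¬∀x A ≡ ∃x ¬A, ¬∃x A ≡ ∀x ¬A, De Morgan for ∧/∨):
  ((∀y ∀z (H(y) ∨ ¬G(z))) ∨ (∃x ¬H(x))) ∧ (∃u G(u))
All bound variables are already distinct, so no renaming is needed.
Pull the quantifiers to the front (each side's bound variable is not free in the other side):
  ∀y ∀z ∃x ∃u ((H(y) ∨ ¬G(z) ∨ ¬H(x)) ∧ G(u))
The quantifier ∃x sits under an even number of negations (counting the antecedent side of each →), so it remains existential.

existential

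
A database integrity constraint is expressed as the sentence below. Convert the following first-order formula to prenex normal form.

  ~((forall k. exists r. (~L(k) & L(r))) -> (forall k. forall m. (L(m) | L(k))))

Rewrite implications/biconditionals: A → B as ¬A ∨ B.
  ~(~(forall k. exists r. (~L(k) & L(r))) | (forall k. forall m. (L(m) | L(k))))
Push ¬ through the quantifiers and connectives to reach negation normal form:
  (forall k. exists r. (~L(k) & L(r))) & (exists k. exists m. (~L(m) & ~L(k)))
Rename bound variables to avoid capture: k↦w.
  (forall k. exists r. (~L(k) & L(r))) & (exists w. exists m. (~L(m) & ~L(w)))
Finally move all quantifiers to the prefix:
  forall k. exists r. exists w. exists m. (~L(k) & L(r) & ~L(m) & ~L(w))

forall k. exists r. exists w. exists m. (~L(k) & L(r) & ~L(m) & ~L(w))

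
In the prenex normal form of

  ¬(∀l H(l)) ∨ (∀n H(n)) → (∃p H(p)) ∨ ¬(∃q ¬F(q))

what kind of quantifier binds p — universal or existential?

Rewrite implications/biconditionals: A → B as ¬A ∨ B.
  ¬(¬(∀l H(l)) ∨ (∀n H(n))) ∨ (∃p H(p)) ∨ ¬(∃q ¬F(q))
Push ¬ through the quantifiers and connectives to reach negation normal form:
  (∀l H(l)) ∧ (∃n ¬H(n)) ∨ (∃p H(p)) ∨ (∀q F(q))
All bound variables are already distinct, so no renaming is needed.
Pull the quantifiers to the front (each side's bound variable is not free in the other side):
  ∀l ∃n ∃p ∀q (H(l) ∧ ¬H(n) ∨ H(p) ∨ F(q))
The quantifier ∃p sits under an even number of negations (counting the antecedent side of each →), so it remains existential.

existential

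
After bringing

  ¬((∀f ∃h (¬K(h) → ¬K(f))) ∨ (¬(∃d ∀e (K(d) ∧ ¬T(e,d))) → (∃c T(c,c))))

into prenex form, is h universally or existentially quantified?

universal

Eliminate → and ↔ using ¬ and ∨.
  ¬((∀f ∃h (¬¬K(h) ∨ ¬K(f))) ∨ ¬¬(∃d ∀e (K(d) ∧ ¬T(e,d))) ∨ (∃c T(c,c)))
Move each ¬ inward, flipping quantifiers it crosses:
  (∃f ∀h (¬K(h) ∧ K(f))) ∧ (∀d ∃e (¬K(d) ∨ T(e,d))) ∧ (∀c ¬T(c,c))
Extract every quantifier outward, since the variables are now distinct and don't occur free across branches:
  ∃f ∀h ∀d ∃e ∀c (¬K(h) ∧ K(f) ∧ (¬K(d) ∨ T(e,d)) ∧ ¬T(c,c))
The quantifier ∃h sits under an odd number of negations (counting the antecedent side of each →), so it flips to ∀h.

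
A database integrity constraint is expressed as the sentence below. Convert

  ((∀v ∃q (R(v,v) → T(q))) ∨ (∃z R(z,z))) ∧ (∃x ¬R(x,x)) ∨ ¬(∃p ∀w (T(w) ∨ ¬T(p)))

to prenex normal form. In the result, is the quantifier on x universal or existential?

Eliminate → and ↔ using ¬ and ∨.
  ((∀v ∃q (¬R(v,v) ∨ T(q))) ∨ (∃z R(z,z))) ∧ (∃x ¬R(x,x)) ∨ ¬(∃p ∀w (T(w) ∨ ¬T(p)))
Move each ¬ inward, flipping quantifiers it crosses:
  ((∀v ∃q (¬R(v,v) ∨ T(q))) ∨ (∃z R(z,z))) ∧ (∃x ¬R(x,x)) ∨ (∀p ∃w (¬T(w) ∧ T(p)))
All bound variables are already distinct, so no renaming is needed.
Pull the quantifiers to the front (each side's bound variable is not free in the other side):
  ∀v ∃q ∃z ∃x ∀p ∃w ((¬R(v,v) ∨ T(q) ∨ R(z,z)) ∧ ¬R(x,x) ∨ ¬T(w) ∧ T(p))
The quantifier ∃x sits under an even number of negations (counting the antecedent side of each →), so it remains existential.

existential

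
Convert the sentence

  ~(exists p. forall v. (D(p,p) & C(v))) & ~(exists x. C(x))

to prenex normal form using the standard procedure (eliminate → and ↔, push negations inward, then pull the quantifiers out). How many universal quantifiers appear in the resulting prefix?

2

Push ¬ through the quantifiers and connectives to reach negation normal form:
  (forall p. exists v. (~D(p,p) | ~C(v))) & (forall x. ~C(x))
All bound variables are already distinct, so no renaming is needed.
Pull the quantifiers to the front (each side's bound variable is not free in the other side):
  forall p. exists v. forall x. ((~D(p,p) | ~C(v)) & ~C(x))
The prefix is forall p exists v forall x: 2 universal, 1 existential.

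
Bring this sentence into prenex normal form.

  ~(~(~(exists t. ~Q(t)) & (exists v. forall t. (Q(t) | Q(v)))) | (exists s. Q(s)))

forall t. exists v. forall c. forall s. (Q(t) & (Q(c) | Q(v)) & ~Q(s))

Move each ¬ inward, flipping quantifiers it crosses:
  (forall t. Q(t)) & (exists v. forall t. (Q(t) | Q(v))) & (forall s. ~Q(s))
Give each quantifier a distinct variable: t↦c.
  (forall t. Q(t)) & (exists v. forall c. (Q(c) | Q(v))) & (forall s. ~Q(s))
Finally move all quantifiers to the prefix:
  forall t. exists v. forall c. forall s. (Q(t) & (Q(c) | Q(v)) & ~Q(s))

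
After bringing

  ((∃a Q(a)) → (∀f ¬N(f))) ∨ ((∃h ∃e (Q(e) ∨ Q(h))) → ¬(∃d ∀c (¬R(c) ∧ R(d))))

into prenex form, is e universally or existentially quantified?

First replace A → B with ¬A ∨ B.
  ¬(∃a Q(a)) ∨ (∀f ¬N(f)) ∨ ¬(∃h ∃e (Q(e) ∨ Q(h))) ∨ ¬(∃d ∀c (¬R(c) ∧ R(d)))
Drive negations inward (¬∀x A ≡ ∃x ¬A, ¬∃x A ≡ ∀x ¬A, De Morgan for ∧/∨):
  (∀a ¬Q(a)) ∨ (∀f ¬N(f)) ∨ (∀h ∀e (¬Q(e) ∧ ¬Q(h))) ∨ (∀d ∃c (R(c) ∨ ¬R(d)))
Pull the quantifiers to the front (each side's bound variable is not free in the other side):
  ∀a ∀f ∀h ∀e ∀d ∃c (¬Q(a) ∨ ¬N(f) ∨ ¬Q(e) ∧ ¬Q(h) ∨ R(c) ∨ ¬R(d))
The quantifier ∃e sits under an odd number of negations (counting the antecedent side of each →), so it flips to ∀e.

universal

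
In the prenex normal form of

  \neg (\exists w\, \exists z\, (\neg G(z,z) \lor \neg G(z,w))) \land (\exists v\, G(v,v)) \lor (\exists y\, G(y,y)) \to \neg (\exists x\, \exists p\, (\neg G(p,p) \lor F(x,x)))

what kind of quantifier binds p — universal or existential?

First replace A → B with ¬A ∨ B.
  \neg (\neg (\exists w\, \exists z\, (\neg G(z,z) \lor \neg G(z,w))) \land (\exists v\, G(v,v)) \lor (\exists y\, G(y,y))) \lor \neg (\exists x\, \exists p\, (\neg G(p,p) \lor F(x,x)))
Move each ¬ inward, flipping quantifiers it crosses:
  ((\exists w\, \exists z\, (\neg G(z,z) \lor \neg G(z,w))) \lor (\forall v\, \neg G(v,v))) \land (\forall y\, \neg G(y,y)) \lor (\forall x\, \forall p\, (G(p,p) \land \neg F(x,x)))
All bound variables are already distinct, so no renaming is needed.
Pull the quantifiers to the front (each side's bound variable is not free in the other side):
  \exists w\, \exists z\, \forall v\, \forall y\, \forall x\, \forall p\, ((\neg G(z,z) \lor \neg G(z,w) \lor \neg G(v,v)) \land \neg G(y,y) \lor G(p,p) \land \neg F(x,x))
The quantifier \exists p sits under an odd number of negations (counting the antecedent side of each →), so it flips to \forall p.

universal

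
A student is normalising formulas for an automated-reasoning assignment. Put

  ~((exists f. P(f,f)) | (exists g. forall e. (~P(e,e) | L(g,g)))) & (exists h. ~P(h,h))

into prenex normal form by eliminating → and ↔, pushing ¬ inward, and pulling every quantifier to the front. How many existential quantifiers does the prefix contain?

2

Move each ¬ inward, flipping quantifiers it crosses:
  (forall f. ~P(f,f)) & (forall g. exists e. (P(e,e) & ~L(g,g))) & (exists h. ~P(h,h))
All bound variables are already distinct, so no renaming is needed.
Extract every quantifier outward, since the variables are now distinct and don't occur free across branches:
  forall f. forall g. exists e. exists h. (~P(f,f) & P(e,e) & ~L(g,g) & ~P(h,h))
The prefix is forall f forall g exists e exists h: 2 universal, 2 existential.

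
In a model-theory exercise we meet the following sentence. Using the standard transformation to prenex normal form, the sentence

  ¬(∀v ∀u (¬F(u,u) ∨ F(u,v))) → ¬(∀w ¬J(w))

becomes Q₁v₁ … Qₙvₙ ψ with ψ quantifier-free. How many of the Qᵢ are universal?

2

Rewrite implications/biconditionals: A → B as ¬A ∨ B.
  ¬¬(∀v ∀u (¬F(u,u) ∨ F(u,v))) ∨ ¬(∀w ¬J(w))
Move each ¬ inward, flipping quantifiers it crosses:
  (∀v ∀u (¬F(u,u) ∨ F(u,v))) ∨ (∃w J(w))
All bound variables are already distinct, so no renaming is needed.
Finally move all quantifiers to the prefix:
  ∀v ∀u ∃w (¬F(u,u) ∨ F(u,v) ∨ J(w))
The prefix is ∀v ∀u ∃w: 2 universal, 1 existential.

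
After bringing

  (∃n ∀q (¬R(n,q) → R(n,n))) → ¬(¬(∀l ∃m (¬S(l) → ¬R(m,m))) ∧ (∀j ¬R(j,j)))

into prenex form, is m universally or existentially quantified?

Eliminate → and ↔ using ¬ and ∨.
  ¬(∃n ∀q (¬¬R(n,q) ∨ R(n,n))) ∨ ¬(¬(∀l ∃m (¬¬S(l) ∨ ¬R(m,m))) ∧ (∀j ¬R(j,j)))
Drive negations inward (¬∀x A ≡ ∃x ¬A, ¬∃x A ≡ ∀x ¬A, De Morgan for ∧/∨):
  (∀n ∃q (¬R(n,q) ∧ ¬R(n,n))) ∨ (∀l ∃m (S(l) ∨ ¬R(m,m))) ∨ (∃j R(j,j))
All bound variables are already distinct, so no renaming is needed.
Pull the quantifiers to the front (each side's bound variable is not free in the other side):
  ∀n ∃q ∀l ∃m ∃j (¬R(n,q) ∧ ¬R(n,n) ∨ S(l) ∨ ¬R(m,m) ∨ R(j,j))
The quantifier ∃m sits under an even number of negations (counting the antecedent side of each →), so it remains existential.

existential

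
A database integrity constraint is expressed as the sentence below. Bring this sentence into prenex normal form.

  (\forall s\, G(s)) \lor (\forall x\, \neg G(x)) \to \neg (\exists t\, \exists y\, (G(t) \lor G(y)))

First replace A → B with ¬A ∨ B.
  \neg ((\forall s\, G(s)) \lor (\forall x\, \neg G(x))) \lor \neg (\exists t\, \exists y\, (G(t) \lor G(y)))
Push ¬ through the quantifiers and connectives to reach negation normal form:
  (\exists s\, \neg G(s)) \land (\exists x\, G(x)) \lor (\forall t\, \forall y\, (\neg G(t) \land \neg G(y)))
All bound variables are already distinct, so no renaming is needed.
Finally move all quantifiers to the prefix:
  \exists s\, \exists x\, \forall t\, \forall y\, (\neg G(s) \land G(x) \lor \neg G(t) \land \neg G(y))

\exists s\, \exists x\, \forall t\, \forall y\, (\neg G(s) \land G(x) \lor \neg G(t) \land \neg G(y))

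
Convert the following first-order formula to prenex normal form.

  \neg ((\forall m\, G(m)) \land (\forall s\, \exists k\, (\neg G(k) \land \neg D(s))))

Drive negations inward (¬∀x A ≡ ∃x ¬A, ¬∃x A ≡ ∀x ¬A, De Morgan for ∧/∨):
  (\exists m\, \neg G(m)) \lor (\exists s\, \forall k\, (G(k) \lor D(s)))
Extract every quantifier outward, since the variables are now distinct and don't occur free across branches:
  \exists m\, \exists s\, \forall k\, (\neg G(m) \lor G(k) \lor D(s))

\exists m\, \exists s\, \forall k\, (\neg G(m) \lor G(k) \lor D(s))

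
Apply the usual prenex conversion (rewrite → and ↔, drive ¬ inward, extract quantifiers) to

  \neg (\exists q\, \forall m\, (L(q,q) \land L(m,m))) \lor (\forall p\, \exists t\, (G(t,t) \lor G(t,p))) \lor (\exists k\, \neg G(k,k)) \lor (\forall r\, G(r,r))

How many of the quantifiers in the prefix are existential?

3

Drive negations inward (¬∀x A ≡ ∃x ¬A, ¬∃x A ≡ ∀x ¬A, De Morgan for ∧/∨):
  (\forall q\, \exists m\, (\neg L(q,q) \lor \neg L(m,m))) \lor (\forall p\, \exists t\, (G(t,t) \lor G(t,p))) \lor (\exists k\, \neg G(k,k)) \lor (\forall r\, G(r,r))
Pull the quantifiers to the front (each side's bound variable is not free in the other side):
  \forall q\, \exists m\, \forall p\, \exists t\, \exists k\, \forall r\, (\neg L(q,q) \lor \neg L(m,m) \lor G(t,t) \lor G(t,p) \lor \neg G(k,k) \lor G(r,r))
The prefix is \forall q \exists m \forall p \exists t \exists k \forall r: 3 universal, 3 existential.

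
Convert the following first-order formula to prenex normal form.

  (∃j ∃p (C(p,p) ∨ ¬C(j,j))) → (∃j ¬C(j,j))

∀j ∀p ∃r (¬C(p,p) ∧ C(j,j) ∨ ¬C(r,r))

First replace A → B with ¬A ∨ B.
  ¬(∃j ∃p (C(p,p) ∨ ¬C(j,j))) ∨ (∃j ¬C(j,j))
Drive negations inward (¬∀x A ≡ ∃x ¬A, ¬∃x A ≡ ∀x ¬A, De Morgan for ∧/∨):
  (∀j ∀p (¬C(p,p) ∧ C(j,j))) ∨ (∃j ¬C(j,j))
Rename bound variables to avoid capture: j↦r.
  (∀j ∀p (¬C(p,p) ∧ C(j,j))) ∨ (∃r ¬C(r,r))
Finally move all quantifiers to the prefix:
  ∀j ∀p ∃r (¬C(p,p) ∧ C(j,j) ∨ ¬C(r,r))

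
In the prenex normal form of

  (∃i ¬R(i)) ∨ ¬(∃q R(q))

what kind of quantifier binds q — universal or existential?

universal

Move each ¬ inward, flipping quantifiers it crosses:
  (∃i ¬R(i)) ∨ (∀q ¬R(q))
All bound variables are already distinct, so no renaming is needed.
Extract every quantifier outward, since the variables are now distinct and don't occur free across branches:
  ∃i ∀q (¬R(i) ∨ ¬R(q))
The quantifier ∃q sits under an odd number of negations, so it flips to ∀q.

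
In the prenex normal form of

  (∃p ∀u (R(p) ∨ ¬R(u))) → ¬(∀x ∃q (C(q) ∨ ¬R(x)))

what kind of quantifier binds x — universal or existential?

existential

Eliminate → and ↔ using ¬ and ∨.
  ¬(∃p ∀u (R(p) ∨ ¬R(u))) ∨ ¬(∀x ∃q (C(q) ∨ ¬R(x)))
Push ¬ through the quantifiers and connectives to reach negation normal form:
  (∀p ∃u (¬R(p) ∧ R(u))) ∨ (∃x ∀q (¬C(q) ∧ R(x)))
All bound variables are already distinct, so no renaming is needed.
Finally move all quantifiers to the prefix:
  ∀p ∃u ∃x ∀q (¬R(p) ∧ R(u) ∨ ¬C(q) ∧ R(x))
The quantifier ∀x sits under an odd number of negations (counting the antecedent side of each →), so it flips to ∃x.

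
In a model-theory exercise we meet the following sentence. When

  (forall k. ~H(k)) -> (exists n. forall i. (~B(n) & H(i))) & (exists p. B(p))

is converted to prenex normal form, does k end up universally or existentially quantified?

existential

Rewrite implications/biconditionals: A → B as ¬A ∨ B.
  ~(forall k. ~H(k)) | (exists n. forall i. (~B(n) & H(i))) & (exists p. B(p))
Push ¬ through the quantifiers and connectives to reach negation normal form:
  (exists k. H(k)) | (exists n. forall i. (~B(n) & H(i))) & (exists p. B(p))
All bound variables are already distinct, so no renaming is needed.
Pull the quantifiers to the front (each side's bound variable is not free in the other side):
  exists k. exists n. forall i. exists p. (H(k) | ~B(n) & H(i) & B(p))
The quantifier forall k sits under an odd number of negations (counting the antecedent side of each →), so it flips to exists k.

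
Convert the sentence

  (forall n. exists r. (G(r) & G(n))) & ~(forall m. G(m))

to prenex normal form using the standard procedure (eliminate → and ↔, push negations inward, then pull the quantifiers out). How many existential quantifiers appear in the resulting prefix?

Push ¬ through the quantifiers and connectives to reach negation normal form:
  (forall n. exists r. (G(r) & G(n))) & (exists m. ~G(m))
Extract every quantifier outward, since the variables are now distinct and don't occur free across branches:
  forall n. exists r. exists m. (G(r) & G(n) & ~G(m))
The prefix is forall n exists r exists m: 1 universal, 2 existential.

2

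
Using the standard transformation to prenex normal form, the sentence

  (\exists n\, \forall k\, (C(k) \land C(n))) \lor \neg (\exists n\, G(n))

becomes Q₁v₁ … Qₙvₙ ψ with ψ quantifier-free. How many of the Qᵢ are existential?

1

Drive negations inward (¬∀x A ≡ ∃x ¬A, ¬∃x A ≡ ∀x ¬A, De Morgan for ∧/∨):
  (\exists n\, \forall k\, (C(k) \land C(n))) \lor (\forall n\, \neg G(n))
Standardize variables apart so no two quantifiers bind the same name: n↦x1.
  (\exists n\, \forall k\, (C(k) \land C(n))) \lor (\forall x1\, \neg G(x1))
Finally move all quantifiers to the prefix:
  \exists n\, \forall k\, \forall x1\, (C(k) \land C(n) \lor \neg G(x1))
The prefix is \exists n \forall k \forall x1: 2 universal, 1 existential.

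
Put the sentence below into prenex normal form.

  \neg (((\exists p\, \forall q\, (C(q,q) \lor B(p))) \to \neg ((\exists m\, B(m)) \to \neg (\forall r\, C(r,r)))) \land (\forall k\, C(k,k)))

\exists p\, \forall q\, \forall m\, \exists r\, \exists k\, ((C(q,q) \lor B(p)) \land (\neg B(m) \lor \neg C(r,r)) \lor \neg C(k,k))

First replace A → B with ¬A ∨ B.
  \neg ((\neg (\exists p\, \forall q\, (C(q,q) \lor B(p))) \lor \neg (\neg (\exists m\, B(m)) \lor \neg (\forall r\, C(r,r)))) \land (\forall k\, C(k,k)))
Push ¬ through the quantifiers and connectives to reach negation normal form:
  (\exists p\, \forall q\, (C(q,q) \lor B(p))) \land ((\forall m\, \neg B(m)) \lor (\exists r\, \neg C(r,r))) \lor (\exists k\, \neg C(k,k))
All bound variables are already distinct, so no renaming is needed.
Pull the quantifiers to the front (each side's bound variable is not free in the other side):
  \exists p\, \forall q\, \forall m\, \exists r\, \exists k\, ((C(q,q) \lor B(p)) \land (\neg B(m) \lor \neg C(r,r)) \lor \neg C(k,k))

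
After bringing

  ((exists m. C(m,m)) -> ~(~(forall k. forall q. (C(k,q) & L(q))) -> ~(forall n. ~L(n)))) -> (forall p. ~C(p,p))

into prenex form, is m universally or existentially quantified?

Eliminate → and ↔ using ¬ and ∨.
  ~(~(exists m. C(m,m)) | ~(~~(forall k. forall q. (C(k,q) & L(q))) | ~(forall n. ~L(n)))) | (forall p. ~C(p,p))
Drive negations inward (¬∀x A ≡ ∃x ¬A, ¬∃x A ≡ ∀x ¬A, De Morgan for ∧/∨):
  (exists m. C(m,m)) & ((forall k. forall q. (C(k,q) & L(q))) | (exists n. L(n))) | (forall p. ~C(p,p))
Pull the quantifiers to the front (each side's bound variable is not free in the other side):
  exists m. forall k. forall q. exists n. forall p. (C(m,m) & (C(k,q) & L(q) | L(n)) | ~C(p,p))
The quantifier exists m sits under an even number of negations (counting the antecedent side of each →), so it remains existential.

existential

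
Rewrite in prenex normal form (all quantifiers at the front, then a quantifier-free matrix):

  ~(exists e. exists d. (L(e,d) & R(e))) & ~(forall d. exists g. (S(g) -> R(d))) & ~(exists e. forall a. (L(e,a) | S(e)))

Rewrite implications/biconditionals: A → B as ¬A ∨ B.
  ~(exists e. exists d. (L(e,d) & R(e))) & ~(forall d. exists g. (~S(g) | R(d))) & ~(exists e. forall a. (L(e,a) | S(e)))
Drive negations inward (¬∀x A ≡ ∃x ¬A, ¬∃x A ≡ ∀x ¬A, De Morgan for ∧/∨):
  (forall e. forall d. (~L(e,d) | ~R(e))) & (exists d. forall g. (S(g) & ~R(d))) & (forall e. exists a. (~L(e,a) & ~S(e)))
Give each quantifier a distinct variable: d↦v, e↦q.
  (forall e. forall d. (~L(e,d) | ~R(e))) & (exists v. forall g. (S(g) & ~R(v))) & (forall q. exists a. (~L(q,a) & ~S(q)))
Finally move all quantifiers to the prefix:
  forall e. forall d. exists v. forall g. forall q. exists a. ((~L(e,d) | ~R(e)) & S(g) & ~R(v) & ~L(q,a) & ~S(q))

forall e. forall d. exists v. forall g. forall q. exists a. ((~L(e,d) | ~R(e)) & S(g) & ~R(v) & ~L(q,a) & ~S(q))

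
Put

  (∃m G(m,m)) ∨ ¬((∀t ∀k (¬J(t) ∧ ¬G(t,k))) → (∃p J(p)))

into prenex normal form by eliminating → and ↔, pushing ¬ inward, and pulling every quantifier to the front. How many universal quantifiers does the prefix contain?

Rewrite implications/biconditionals: A → B as ¬A ∨ B.
  (∃m G(m,m)) ∨ ¬(¬(∀t ∀k (¬J(t) ∧ ¬G(t,k))) ∨ (∃p J(p)))
Push ¬ through the quantifiers and connectives to reach negation normal form:
  (∃m G(m,m)) ∨ (∀t ∀k (¬J(t) ∧ ¬G(t,k))) ∧ (∀p ¬J(p))
All bound variables are already distinct, so no renaming is needed.
Pull the quantifiers to the front (each side's bound variable is not free in the other side):
  ∃m ∀t ∀k ∀p (G(m,m) ∨ ¬J(t) ∧ ¬G(t,k) ∧ ¬J(p))
The prefix is ∃m ∀t ∀k ∀p: 3 universal, 1 existential.

3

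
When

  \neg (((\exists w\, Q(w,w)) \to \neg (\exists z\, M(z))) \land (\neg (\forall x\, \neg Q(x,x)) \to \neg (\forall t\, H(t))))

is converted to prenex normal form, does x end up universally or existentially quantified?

First replace A → B with ¬A ∨ B.
  \neg ((\neg (\exists w\, Q(w,w)) \lor \neg (\exists z\, M(z))) \land (\neg \neg (\forall x\, \neg Q(x,x)) \lor \neg (\forall t\, H(t))))
Move each ¬ inward, flipping quantifiers it crosses:
  (\exists w\, Q(w,w)) \land (\exists z\, M(z)) \lor (\exists x\, Q(x,x)) \land (\forall t\, H(t))
All bound variables are already distinct, so no renaming is needed.
Extract every quantifier outward, since the variables are now distinct and don't occur free across branches:
  \exists w\, \exists z\, \exists x\, \forall t\, (Q(w,w) \land M(z) \lor Q(x,x) \land H(t))
The quantifier \forall x sits under an odd number of negations (counting the antecedent side of each →), so it flips to \exists x.

existential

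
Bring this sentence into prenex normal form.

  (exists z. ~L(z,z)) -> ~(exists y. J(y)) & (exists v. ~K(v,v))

forall z. forall y. exists v. (L(z,z) | ~J(y) & ~K(v,v))

Rewrite implications/biconditionals: A → B as ¬A ∨ B.
  ~(exists z. ~L(z,z)) | ~(exists y. J(y)) & (exists v. ~K(v,v))
Move each ¬ inward, flipping quantifiers it crosses:
  (forall z. L(z,z)) | (forall y. ~J(y)) & (exists v. ~K(v,v))
All bound variables are already distinct, so no renaming is needed.
Finally move all quantifiers to the prefix:
  forall z. forall y. exists v. (L(z,z) | ~J(y) & ~K(v,v))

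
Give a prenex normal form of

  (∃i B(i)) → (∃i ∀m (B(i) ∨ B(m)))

∀i ∃u ∀m (¬B(i) ∨ B(u) ∨ B(m))

Rewrite implications/biconditionals: A → B as ¬A ∨ B.
  ¬(∃i B(i)) ∨ (∃i ∀m (B(i) ∨ B(m)))
Move each ¬ inward, flipping quantifiers it crosses:
  (∀i ¬B(i)) ∨ (∃i ∀m (B(i) ∨ B(m)))
Rename bound variables to avoid capture: i↦u.
  (∀i ¬B(i)) ∨ (∃u ∀m (B(u) ∨ B(m)))
Finally move all quantifiers to the prefix:
  ∀i ∃u ∀m (¬B(i) ∨ B(u) ∨ B(m))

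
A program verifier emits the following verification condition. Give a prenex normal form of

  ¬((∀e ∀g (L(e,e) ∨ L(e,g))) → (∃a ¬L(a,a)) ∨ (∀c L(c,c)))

Rewrite implications/biconditionals: A → B as ¬A ∨ B.
  ¬(¬(∀e ∀g (L(e,e) ∨ L(e,g))) ∨ (∃a ¬L(a,a)) ∨ (∀c L(c,c)))
Move each ¬ inward, flipping quantifiers it crosses:
  (∀e ∀g (L(e,e) ∨ L(e,g))) ∧ (∀a L(a,a)) ∧ (∃c ¬L(c,c))
All bound variables are already distinct, so no renaming is needed.
Extract every quantifier outward, since the variables are now distinct and don't occur free across branches:
  ∀e ∀g ∀a ∃c ((L(e,e) ∨ L(e,g)) ∧ L(a,a) ∧ ¬L(c,c))

∀e ∀g ∀a ∃c ((L(e,e) ∨ L(e,g)) ∧ L(a,a) ∧ ¬L(c,c))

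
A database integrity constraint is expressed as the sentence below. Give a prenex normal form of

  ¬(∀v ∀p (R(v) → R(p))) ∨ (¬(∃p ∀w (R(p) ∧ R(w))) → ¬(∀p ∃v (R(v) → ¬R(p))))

Rewrite implications/biconditionals: A → B as ¬A ∨ B.
  ¬(∀v ∀p (¬R(v) ∨ R(p))) ∨ ¬¬(∃p ∀w (R(p) ∧ R(w))) ∨ ¬(∀p ∃v (¬R(v) ∨ ¬R(p)))
Move each ¬ inward, flipping quantifiers it crosses:
  (∃v ∃p (R(v) ∧ ¬R(p))) ∨ (∃p ∀w (R(p) ∧ R(w))) ∨ (∃p ∀v (R(v) ∧ R(p)))
Standardize variables apart so no two quantifiers bind the same name: p↦v1, p↦w1, v↦y1.
  (∃v ∃p (R(v) ∧ ¬R(p))) ∨ (∃v1 ∀w (R(v1) ∧ R(w))) ∨ (∃w1 ∀y1 (R(y1) ∧ R(w1)))
Pull the quantifiers to the front (each side's bound variable is not free in the other side):
  ∃v ∃p ∃v1 ∀w ∃w1 ∀y1 (R(v) ∧ ¬R(p) ∨ R(v1) ∧ R(w) ∨ R(y1) ∧ R(w1))

∃v ∃p ∃v1 ∀w ∃w1 ∀y1 (R(v) ∧ ¬R(p) ∨ R(v1) ∧ R(w) ∨ R(y1) ∧ R(w1))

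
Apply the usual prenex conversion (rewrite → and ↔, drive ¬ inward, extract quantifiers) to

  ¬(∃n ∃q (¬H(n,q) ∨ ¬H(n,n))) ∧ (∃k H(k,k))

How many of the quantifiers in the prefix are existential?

Move each ¬ inward, flipping quantifiers it crosses:
  (∀n ∀q (H(n,q) ∧ H(n,n))) ∧ (∃k H(k,k))
Finally move all quantifiers to the prefix:
  ∀n ∀q ∃k (H(n,q) ∧ H(n,n) ∧ H(k,k))
The prefix is ∀n ∀q ∃k: 2 universal, 1 existential.

1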